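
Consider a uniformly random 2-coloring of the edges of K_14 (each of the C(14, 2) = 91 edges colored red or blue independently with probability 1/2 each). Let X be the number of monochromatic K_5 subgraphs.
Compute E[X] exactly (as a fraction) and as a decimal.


Let X = Σ_S X_S over the C(14, 5) = 2002 subsets S of size 5, where X_S = 1 if the K_5 on S is monochromatic.
For a fixed S, the K_5 on S has C(5, 2) = 10 edges. P[all 10 edges red] = (1/2)^10, and likewise for blue, so P[monochromatic] = 2·(1/2)^10 = 2^{1 − 10} = 1/512.
By linearity: E[X] = C(14, 5) · 2^{1 − 10} = 2002 · 1/512 = 1001/256.
Numerically: E[X] ≈ 3.91016.

E[X] = C(14,5)·2^(1−C(5,2)) = 1001/256 ≈ 3.91016.


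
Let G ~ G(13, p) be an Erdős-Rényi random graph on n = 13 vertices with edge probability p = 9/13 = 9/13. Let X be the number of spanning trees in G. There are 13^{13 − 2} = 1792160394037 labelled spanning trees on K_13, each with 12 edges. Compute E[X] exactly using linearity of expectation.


K_13 has 13^{13 − 2} = 1792160394037 labelled spanning trees.
For each such spanning tree H, let X_H = 1 if all 12 edges of H are present in G. Then P[X_H = 1] = p^{12} = (9/13)^{12} = 282429536481/23298085122481.
Summing the indicators: E[X] = Σ_H E[X_H] = 1792160394037 · p^{12} = 1792160394037 · 282429536481/23298085122481 = 282429536481/13.
Numerically: E[X] ≈ 2.1725e+10.

E[X] = 1792160394037 · (9/13)^{12} = 282429536481/13 ≈ 2.1725e+10.


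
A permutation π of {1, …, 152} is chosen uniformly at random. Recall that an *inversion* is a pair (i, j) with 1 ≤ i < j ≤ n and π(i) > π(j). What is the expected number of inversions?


Write X = Σ X_I over the C(152, 2) = 11476 pairs i < j, with X_I the indicator of one inversion.
There are 11476 indicators.
For each fixed pair i < j, the values π(i) and π(j) are two distinct elements of {1, …, 152} in uniformly random order; by symmetry P[π(i) > π(j)] = 1/2.
By linearity: E[X] = 11476 · (1/2) = C(152, 2) · (1/2) = 11476/2 = 5738 ≈ 5738.000000.

E[X] = 5738 = 5738.000000.


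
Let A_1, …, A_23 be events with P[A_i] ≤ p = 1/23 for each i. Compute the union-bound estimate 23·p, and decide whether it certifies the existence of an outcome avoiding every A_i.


Union bound: P[∪_{i=1}^{23} A_i] ≤ Σ_i P[A_i] ≤ 23·p = 23·(1/23) = 1.
Numerically: 1 ≈ 1.0000.
Is 1 < 1? NO.
Since the bound 1 is ≥ 1, the union bound is uninformative here; it does NOT by itself certify existence.

23·p = 1 ≈ 1.0000; existence NOT certified by the union bound.


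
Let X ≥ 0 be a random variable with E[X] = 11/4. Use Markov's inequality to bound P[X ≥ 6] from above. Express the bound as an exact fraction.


μ = E[X] = 11/4, a = 6.
Markov: P[X ≥ 6] ≤ μ/a = (11/4)/6 = 11/24.
Numerically: ≈ 0.45833.
(Since a = 6 > μ = 2.75000, the bound 11/24 is < 1 and informative.)

P[X ≥ 6] ≤ 11/24 ≈ 0.45833.


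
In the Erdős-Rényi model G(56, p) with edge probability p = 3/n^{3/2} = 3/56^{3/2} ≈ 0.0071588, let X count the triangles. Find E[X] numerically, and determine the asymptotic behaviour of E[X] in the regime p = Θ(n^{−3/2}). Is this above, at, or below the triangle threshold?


Number of potential triangles: C(56, 3) = 27720.
Each occurs with probability p³ ≈ (0.0071588)³ ≈ 3.6687460e-07.
By linearity: E[X] = C(56, 3)·p³ ≈ 27720 · 3.6687460e-07 ≈ 0.01017.
Since α = 3/2 > 1, p = c/n^{3/2} = o(1/n) is below the triangle threshold p ~ 1/n. Asymptotically E[X] ~ (c³/6)·n^{3(1−α)} = (3³/6)·n^{-1.5} → 0, so by Markov's inequality G has no triangles w.h.p.

E[X] ≈ 0.01017; in regime p = Θ(1/n^{3/2}) E[X] tends to 0 (below the triangle threshold p ~ 1/n).


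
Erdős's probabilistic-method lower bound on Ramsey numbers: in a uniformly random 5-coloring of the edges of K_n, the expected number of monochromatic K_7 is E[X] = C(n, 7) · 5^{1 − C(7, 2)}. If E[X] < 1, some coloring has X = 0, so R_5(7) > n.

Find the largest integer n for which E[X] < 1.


We need C(n, 7) · 5^{1 − 21} < 1, i.e. C(n, 7) < 5^{21 − 1} = 95367431640625.
Check values of n near the boundary:
  n = 335: C(335, 7) = 88202498238195; 88202498238195 < 95367431640625? YES
  n = 336: C(336, 7) = 90079147136880; 90079147136880 < 95367431640625? YES
  n = 337: C(337, 7) = 91989916924632; 91989916924632 < 95367431640625? YES
  n = 338: C(338, 7) = 93935323022736; 93935323022736 < 95367431640625? YES
  n = 339: C(339, 7) = 95915887062372; 95915887062372 < 95367431640625? NO
  n = 340: C(340, 7) = 97932136940560; 97932136940560 < 95367431640625? NO
  n = 341: C(341, 7) = 99984606876440; 99984606876440 < 95367431640625? NO
The largest n with C(n, 7) < 95367431640625 is n = 338 (where E[X] = 93935323022736/95367431640625 ≈ 0.984983). Hence R_5(7) > 338, i.e. R_5(7) ≥ 339.

Largest n = 338; hence R_5(7) > 338.


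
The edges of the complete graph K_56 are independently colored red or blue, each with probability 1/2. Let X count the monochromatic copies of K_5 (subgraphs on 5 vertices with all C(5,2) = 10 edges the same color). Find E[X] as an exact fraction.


Let X = Σ_S X_S over the C(56, 5) = 3819816 subsets S of size 5, where X_S = 1 if the K_5 on S is monochromatic.
For a fixed S, the K_5 on S has C(5, 2) = 10 edges. P[all 10 edges red] = (1/2)^10, and likewise for blue, so P[monochromatic] = 2·(1/2)^10 = 2^{1 − 10} = 1/512.
By linearity of expectation: E[X] = C(56, 5) · 2^{1 − 10} = 3819816 · 1/512 = 477477/64.
Numerically: E[X] ≈ 7460.578125.

E[X] = C(56,5)·2^(1−C(5,2)) = 477477/64 ≈ 7460.578125.


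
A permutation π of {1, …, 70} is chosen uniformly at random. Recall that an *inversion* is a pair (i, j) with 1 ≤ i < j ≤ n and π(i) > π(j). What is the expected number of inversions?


Write X = Σ X_I over the C(70, 2) = 2415 pairs i < j, with X_I the indicator of one inversion.
There are 2415 indicators.
For each fixed pair i < j, the values π(i) and π(j) are two distinct elements of {1, …, 70} in uniformly random order; by symmetry P[π(i) > π(j)] = 1/2.
By linearity: E[X] = 2415 · (1/2) = C(70, 2) · (1/2) = 2415/2 = 2415/2 ≈ 1207.50000.

E[X] = 2415/2 = 1207.50000.


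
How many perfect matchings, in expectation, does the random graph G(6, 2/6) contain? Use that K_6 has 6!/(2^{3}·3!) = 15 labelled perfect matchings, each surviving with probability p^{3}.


K_6 has 6!/(2^{3}·3!) = 15 labelled perfect matchings.
For each such perfect matching H, let X_H = 1 if all 3 edges of H are present in G. Then P[X_H = 1] = p^{3} = (1/3)^{3} = 1/27.
By linearity: E[X] = Σ_H E[X_H] = 15 · p^{3} = 15 · 1/27 = 5/9.
Numerically: E[X] ≈ 0.555556.

E[X] = 15 · (1/3)^{3} = 5/9 ≈ 0.555556.


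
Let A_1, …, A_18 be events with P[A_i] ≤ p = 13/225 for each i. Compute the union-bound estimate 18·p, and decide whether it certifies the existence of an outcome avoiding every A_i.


Union bound: P[∪_{i=1}^{18} A_i] ≤ Σ_i P[A_i] ≤ 18·p = 18·(13/225) = 26/25.
Numerically: 26/25 ≈ 1.04000.
Is 26/25 < 1? NO.
Since the bound 26/25 is ≥ 1, the union bound is uninformative here; it does NOT by itself certify existence.

18·p = 26/25 ≈ 1.04000; existence NOT certified by the union bound.


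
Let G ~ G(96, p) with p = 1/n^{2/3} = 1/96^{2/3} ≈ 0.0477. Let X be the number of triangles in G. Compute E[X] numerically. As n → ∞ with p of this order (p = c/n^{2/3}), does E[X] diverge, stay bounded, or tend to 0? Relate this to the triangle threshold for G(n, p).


Number of potential triangles: C(96, 3) = 142880.
Each occurs with probability p³ ≈ (0.0477)³ ≈ 1.085069e-04.
By linearity: E[X] = C(96, 3)·p³ ≈ 142880 · 1.085069e-04 ≈ 15.5035.
Since α = 2/3 < 1, p = c/n^{2/3} ≫ 1/n is above the triangle threshold p ~ 1/n. Asymptotically E[X] ~ (c³/6)·n^{3(1−α)} = (1³/6)·n^{1} → ∞; triangles are abundant w.h.p.

E[X] ≈ 15.5035; in regime p = Θ(1/n^{2/3}) E[X] diverges (above the triangle threshold p ~ 1/n).


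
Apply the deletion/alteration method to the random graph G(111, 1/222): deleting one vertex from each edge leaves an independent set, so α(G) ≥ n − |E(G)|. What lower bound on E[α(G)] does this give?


E[|E(G)|] = C(111, 2)·p = 6105 · (1/222) = 55/2.
E[α(G)] ≥ n − E[|E(G)|] = 111 − 55/2 = 167/2.
Numerically: ≈ 83.5000.
(This is only a lower bound; the true E[α(G)] may be larger.)

E[α(G)] ≥ 167/2 ≈ 83.5000.


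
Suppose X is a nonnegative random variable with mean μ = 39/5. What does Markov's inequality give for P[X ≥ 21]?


μ = E[X] = 39/5, a = 21.
Markov: P[X ≥ 21] ≤ μ/a = (39/5)/21 = 13/35.
Numerically: ≈ 0.371429.
(Since a = 21 > μ = 7.800000, the bound 13/35 is < 1 and informative.)

P[X ≥ 21] ≤ 13/35 ≈ 0.371429.


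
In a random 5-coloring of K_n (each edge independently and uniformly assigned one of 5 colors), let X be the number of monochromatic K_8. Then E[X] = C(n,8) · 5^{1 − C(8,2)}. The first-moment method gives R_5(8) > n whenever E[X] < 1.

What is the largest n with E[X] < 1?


We need C(n, 8) · 5^{1 − 28} < 1, i.e. C(n, 8) < 5^{28 − 1} = 7450580596923828125.
Check values of n near the boundary:
  n = 857: C(857, 8) = 6983854138365964575; 6983854138365964575 < 7450580596923828125? YES
  n = 858: C(858, 8) = 7049584530256467771; 7049584530256467771 < 7450580596923828125? YES
  n = 859: C(859, 8) = 7115855595170747139; 7115855595170747139 < 7450580596923828125? YES
  n = 860: C(860, 8) = 7182671140665308145; 7182671140665308145 < 7450580596923828125? YES
  n = 861: C(861, 8) = 7250034996615275865; 7250034996615275865 < 7450580596923828125? YES
  n = 862: C(862, 8) = 7317951015318931845; 7317951015318931845 < 7450580596923828125? YES
  n = 863: C(863, 8) = 7386423071602617757; 7386423071602617757 < 7450580596923828125? YES
  n = 864: C(864, 8) = 7455455062926006708; 7455455062926006708 < 7450580596923828125? NO
  n = 865: C(865, 8) = 7525050909487743060; 7525050909487743060 < 7450580596923828125? NO
The largest n with C(n, 8) < 7450580596923828125 is n = 863 (where E[X] = 7386423071602617757/7450580596923828125 ≈ 0.991). Hence R_5(8) > 863, i.e. R_5(8) ≥ 864.

Largest n = 863; hence R_5(8) > 863.


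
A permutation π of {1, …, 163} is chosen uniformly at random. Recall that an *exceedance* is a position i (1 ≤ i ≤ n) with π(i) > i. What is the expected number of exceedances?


Write X = Σ_{i=1}^{163} X_i, where X_i = 1_{π(i) > i}.
For each fixed i, π(i) is uniform over {1, …, 163} (marginal of a uniform permutation), so P[π(i) > i] = (n − i)/n. Summing: Σ_{i=1}^{163} (n − i)/n = (0 + 1 + … + 162)/163 = 163(163 − 1)/(2·163) = (163 − 1)/2.
Hence E[X] = Σ_{i=1}^{163} (163 − i)/163 = 81 ≈ 81.000.

E[X] = 81 = 81.000.


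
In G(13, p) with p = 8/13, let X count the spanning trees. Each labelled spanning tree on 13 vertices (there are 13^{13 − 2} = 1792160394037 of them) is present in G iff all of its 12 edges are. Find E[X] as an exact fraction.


K_13 has 13^{13 − 2} = 1792160394037 labelled spanning trees.
For each such spanning tree H, let X_H = 1 if all 12 edges of H are present in G. Then P[X_H = 1] = p^{12} = (8/13)^{12} = 68719476736/23298085122481.
By linearity of expectation: E[X] = Σ_H E[X_H] = 1792160394037 · p^{12} = 1792160394037 · 68719476736/23298085122481 = 68719476736/13.
Numerically: E[X] ≈ 5.2861e+09.

E[X] = 1792160394037 · (8/13)^{12} = 68719476736/13 ≈ 5.2861e+09.


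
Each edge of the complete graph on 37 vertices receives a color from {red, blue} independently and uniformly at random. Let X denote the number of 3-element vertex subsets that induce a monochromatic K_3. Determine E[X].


Let X = Σ_S X_S over the C(37, 3) = 7770 subsets S of size 3, where X_S = 1 if the K_3 on S is monochromatic.
For a fixed S, the K_3 on S has C(3, 2) = 3 edges. P[all 3 edges red] = (1/2)^3, and likewise for blue, so P[monochromatic] = 2·(1/2)^3 = 2^{1 − 3} = 1/4.
Summing: E[X] = C(37, 3) · 2^{1 − 3} = 7770 · 1/4 = 3885/2.
Numerically: E[X] ≈ 1942.500.

E[X] = C(37,3)·2^(1−C(3,2)) = 3885/2 ≈ 1942.500.


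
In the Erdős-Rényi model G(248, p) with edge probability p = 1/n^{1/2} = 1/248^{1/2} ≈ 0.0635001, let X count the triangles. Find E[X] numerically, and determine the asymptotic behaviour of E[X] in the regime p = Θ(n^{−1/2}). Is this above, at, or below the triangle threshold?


Number of potential triangles: C(248, 3) = 2511496.
Each occurs with probability p³ ≈ (0.0635001)³ ≈ 2.56048643e-04.
By linearity: E[X] = C(248, 3)·p³ ≈ 2511496 · 2.56048643e-04 ≈ 643.065143.
Since α = 1/2 < 1, p = c/n^{1/2} ≫ 1/n is above the triangle threshold p ~ 1/n. Asymptotically E[X] ~ (c³/6)·n^{3(1−α)} = (1³/6)·n^{1.5} → ∞; triangles are abundant w.h.p.

E[X] ≈ 643.065143; in regime p = Θ(1/n^{1/2}) E[X] diverges (above the triangle threshold p ~ 1/n).


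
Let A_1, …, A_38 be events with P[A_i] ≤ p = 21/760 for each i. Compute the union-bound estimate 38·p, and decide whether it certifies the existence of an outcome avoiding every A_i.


Union bound: P[∪_{i=1}^{38} A_i] ≤ Σ_i P[A_i] ≤ 38·p = 38·(21/760) = 21/20.
Numerically: 21/20 ≈ 1.050000.
Is 21/20 < 1? NO.
Since the bound 21/20 is ≥ 1, the union bound is uninformative here; it does NOT by itself certify existence.

38·p = 21/20 ≈ 1.050000; existence NOT certified by the union bound.


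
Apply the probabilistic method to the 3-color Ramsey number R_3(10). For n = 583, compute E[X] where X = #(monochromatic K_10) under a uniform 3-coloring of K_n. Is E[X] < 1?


E[X] = C(583, 10) · 3^{1 − 45} = 1156690232601431494120 · 3^{−44} = 1156690232601431494120/984770902183611232881.
As a reduced fraction: E[X] = 1156690232601431494120/984770902183611232881 ≈ 1.174578.
Is E[X] < 1? NO.
Since E[X] ≥ 1, the first-moment bound is inconclusive at n = 583; it does NOT by itself certify R_3(10) > 583.

E[X] = 1156690232601431494120/984770902183611232881 ≈ 1.174578; E[X] ≥ 1; first-moment method inconclusive here.


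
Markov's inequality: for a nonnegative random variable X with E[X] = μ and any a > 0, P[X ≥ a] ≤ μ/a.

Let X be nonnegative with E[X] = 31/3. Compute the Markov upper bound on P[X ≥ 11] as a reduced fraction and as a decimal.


μ = E[X] = 31/3, a = 11.
Markov: P[X ≥ 11] ≤ μ/a = (31/3)/11 = 31/33.
Numerically: ≈ 0.939394.
(Since a = 11 > μ = 10.333333, the bound 31/33 is < 1 and informative.)

P[X ≥ 11] ≤ 31/33 ≈ 0.939394.


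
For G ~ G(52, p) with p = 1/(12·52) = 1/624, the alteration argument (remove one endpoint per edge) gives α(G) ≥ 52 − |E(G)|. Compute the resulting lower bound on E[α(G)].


E[|E(G)|] = C(52, 2)·p = 1326 · (1/624) = 17/8.
E[α(G)] ≥ n − E[|E(G)|] = 52 − 17/8 = 399/8.
Numerically: ≈ 49.875.
(This is only a lower bound; the true E[α(G)] may be larger.)

E[α(G)] ≥ 399/8 ≈ 49.875.


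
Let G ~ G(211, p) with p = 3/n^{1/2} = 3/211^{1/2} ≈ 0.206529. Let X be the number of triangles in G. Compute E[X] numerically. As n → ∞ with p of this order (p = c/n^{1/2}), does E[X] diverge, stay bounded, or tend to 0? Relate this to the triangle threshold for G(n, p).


Number of potential triangles: C(211, 3) = 1543465.
Each occurs with probability p³ ≈ (0.206529)³ ≈ 8.80927325e-03.
By linearity: E[X] = C(211, 3)·p³ ≈ 1543465 · 8.80927325e-03 ≈ 13596.804933.
Since α = 1/2 < 1, p = c/n^{1/2} ≫ 1/n is above the triangle threshold p ~ 1/n. Asymptotically E[X] ~ (c³/6)·n^{3(1−α)} = (3³/6)·n^{1.5} → ∞; triangles are abundant w.h.p.

E[X] ≈ 13596.804933; in regime p = Θ(1/n^{1/2}) E[X] diverges (above the triangle threshold p ~ 1/n).


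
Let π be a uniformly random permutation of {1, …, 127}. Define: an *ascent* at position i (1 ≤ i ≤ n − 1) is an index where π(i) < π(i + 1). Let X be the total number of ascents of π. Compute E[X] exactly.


Write X = Σ X_I over i = 1, …, 126, with X_I the indicator of one ascent.
There are 126 indicators.
For each fixed i, the pair (π(i), π(i+1)) is a uniformly random ordered pair of distinct values from {1, …, 127}; by symmetry P[π(i) < π(i+1)] = 1/2.
By linearity: E[X] = 126 · (1/2) = (127 − 1) · (1/2) = 63 ≈ 63.000000.

E[X] = 63 = 63.000000.


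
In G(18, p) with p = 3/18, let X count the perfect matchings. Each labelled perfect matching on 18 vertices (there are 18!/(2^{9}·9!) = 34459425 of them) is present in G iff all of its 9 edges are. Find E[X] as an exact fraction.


K_18 has 18!/(2^{9}·9!) = 34459425 labelled perfect matchings.
For each such perfect matching H, let X_H = 1 if all 9 edges of H are present in G. Then P[X_H = 1] = p^{9} = (1/6)^{9} = 1/10077696.
By linearity: E[X] = Σ_H E[X_H] = 34459425 · p^{9} = 34459425 · 1/10077696 = 425425/124416.
Numerically: E[X] ≈ 3.4194.

E[X] = 34459425 · (1/6)^{9} = 425425/124416 ≈ 3.4194.


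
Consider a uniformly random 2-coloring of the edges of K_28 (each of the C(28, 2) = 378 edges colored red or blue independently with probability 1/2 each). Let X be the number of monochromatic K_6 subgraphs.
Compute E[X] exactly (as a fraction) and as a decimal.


Let X = Σ_S X_S over the C(28, 6) = 376740 subsets S of size 6, where X_S = 1 if the K_6 on S is monochromatic.
For a fixed S, the K_6 on S has C(6, 2) = 15 edges. P[all 15 edges red] = (1/2)^15, and likewise for blue, so P[monochromatic] = 2·(1/2)^15 = 2^{1 − 15} = 1/16384.
Summing: E[X] = C(28, 6) · 2^{1 − 15} = 376740 · 1/16384 = 94185/4096.
Numerically: E[X] ≈ 22.994385.

E[X] = C(28,6)·2^(1−C(6,2)) = 94185/4096 ≈ 22.994385.


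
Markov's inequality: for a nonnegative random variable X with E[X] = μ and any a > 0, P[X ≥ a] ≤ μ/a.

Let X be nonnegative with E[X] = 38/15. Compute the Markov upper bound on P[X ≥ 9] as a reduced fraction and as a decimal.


μ = E[X] = 38/15, a = 9.
Markov: P[X ≥ 9] ≤ μ/a = (38/15)/9 = 38/135.
Numerically: ≈ 0.281481.
(Since a = 9 > μ = 2.533333, the bound 38/135 is < 1 and informative.)

P[X ≥ 9] ≤ 38/135 ≈ 0.281481.


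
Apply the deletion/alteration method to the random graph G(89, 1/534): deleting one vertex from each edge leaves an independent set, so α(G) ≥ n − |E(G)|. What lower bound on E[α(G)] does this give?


E[|E(G)|] = C(89, 2)·p = 3916 · (1/534) = 22/3.
E[α(G)] ≥ n − E[|E(G)|] = 89 − 22/3 = 245/3.
Numerically: ≈ 81.667.
(This is only a lower bound; the true E[α(G)] may be larger.)

E[α(G)] ≥ 245/3 ≈ 81.667.


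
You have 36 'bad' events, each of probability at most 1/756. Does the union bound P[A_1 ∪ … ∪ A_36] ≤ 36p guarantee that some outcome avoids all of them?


Union bound: P[∪_{i=1}^{36} A_i] ≤ Σ_i P[A_i] ≤ 36·p = 36·(1/756) = 1/21.
Numerically: 1/21 ≈ 0.048.
Is 1/21 < 1? YES.
Since P[∪ A_i] ≤ 1/21 < 1, the complement has P[∩ A_i^c] ≥ 1 − 1/21 = 20/21 > 0, so some outcome avoids every A_i.

36·p = 1/21 ≈ 0.048; existence CERTIFIED by the union bound.


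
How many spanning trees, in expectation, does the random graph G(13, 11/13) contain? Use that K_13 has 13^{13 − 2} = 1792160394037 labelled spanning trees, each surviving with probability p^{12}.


K_13 has 13^{13 − 2} = 1792160394037 labelled spanning trees.
For each such spanning tree H, let X_H = 1 if all 12 edges of H are present in G. Then P[X_H = 1] = p^{12} = (11/13)^{12} = 3138428376721/23298085122481.
By linearity of expectation: E[X] = Σ_H E[X_H] = 1792160394037 · p^{12} = 1792160394037 · 3138428376721/23298085122481 = 3138428376721/13.
Numerically: E[X] ≈ 2.4142e+11.

E[X] = 1792160394037 · (11/13)^{12} = 3138428376721/13 ≈ 2.4142e+11.


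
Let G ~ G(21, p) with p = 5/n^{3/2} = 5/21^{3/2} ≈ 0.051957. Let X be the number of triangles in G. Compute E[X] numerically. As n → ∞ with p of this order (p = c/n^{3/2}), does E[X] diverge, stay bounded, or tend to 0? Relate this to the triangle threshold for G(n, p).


Number of potential triangles: C(21, 3) = 1330.
Each occurs with probability p³ ≈ (0.051957)³ ≈ 1.4025656e-04.
By linearity: E[X] = C(21, 3)·p³ ≈ 1330 · 1.4025656e-04 ≈ 0.18654.
Since α = 3/2 > 1, p = c/n^{3/2} = o(1/n) is below the triangle threshold p ~ 1/n. Asymptotically E[X] ~ (c³/6)·n^{3(1−α)} = (5³/6)·n^{-1.5} → 0, so by Markov's inequality G has no triangles w.h.p.

E[X] ≈ 0.18654; in regime p = Θ(1/n^{3/2}) E[X] tends to 0 (below the triangle threshold p ~ 1/n).


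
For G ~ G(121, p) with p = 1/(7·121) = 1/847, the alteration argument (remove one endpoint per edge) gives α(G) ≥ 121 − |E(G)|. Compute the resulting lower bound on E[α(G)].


E[|E(G)|] = C(121, 2)·p = 7260 · (1/847) = 60/7.
E[α(G)] ≥ n − E[|E(G)|] = 121 − 60/7 = 787/7.
Numerically: ≈ 112.4286.
(This is only a lower bound; the true E[α(G)] may be larger.)

E[α(G)] ≥ 787/7 ≈ 112.4286.


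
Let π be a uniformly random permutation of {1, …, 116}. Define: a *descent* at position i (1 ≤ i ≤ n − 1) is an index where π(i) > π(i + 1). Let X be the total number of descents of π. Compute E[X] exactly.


Write X = Σ X_I over i = 1, …, 115, with X_I the indicator of one descent.
There are 115 indicators.
For each fixed i, the pair (π(i), π(i+1)) is a uniformly random ordered pair of distinct values from {1, …, 116}; by symmetry P[π(i) > π(i+1)] = 1/2.
By linearity: E[X] = 115 · (1/2) = (116 − 1) · (1/2) = 115/2 ≈ 57.500.

E[X] = 115/2 = 57.500.


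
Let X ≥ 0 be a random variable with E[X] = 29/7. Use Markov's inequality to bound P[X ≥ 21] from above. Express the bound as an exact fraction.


μ = E[X] = 29/7, a = 21.
Markov: P[X ≥ 21] ≤ μ/a = (29/7)/21 = 29/147.
Numerically: ≈ 0.197.
(Since a = 21 > μ = 4.143, the bound 29/147 is < 1 and informative.)

P[X ≥ 21] ≤ 29/147 ≈ 0.197.


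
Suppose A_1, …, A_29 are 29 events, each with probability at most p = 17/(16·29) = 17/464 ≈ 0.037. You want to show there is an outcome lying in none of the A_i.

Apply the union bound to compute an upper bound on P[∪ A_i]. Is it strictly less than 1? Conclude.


Union bound: P[∪_{i=1}^{29} A_i] ≤ Σ_i P[A_i] ≤ 29·p = 29·(17/464) = 17/16.
Numerically: 17/16 ≈ 1.062.
Is 17/16 < 1? NO.
Since the bound 17/16 is ≥ 1, the union bound is uninformative here; it does NOT by itself certify existence.

29·p = 17/16 ≈ 1.062; existence NOT certified by the union bound.


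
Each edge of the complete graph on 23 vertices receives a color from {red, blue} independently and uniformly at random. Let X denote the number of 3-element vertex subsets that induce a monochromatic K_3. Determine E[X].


Let X = Σ_S X_S over the C(23, 3) = 1771 subsets S of size 3, where X_S = 1 if the K_3 on S is monochromatic.
For a fixed S, the K_3 on S has C(3, 2) = 3 edges. P[all 3 edges red] = (1/2)^3, and likewise for blue, so P[monochromatic] = 2·(1/2)^3 = 2^{1 − 3} = 1/4.
Summing: E[X] = C(23, 3) · 2^{1 − 3} = 1771 · 1/4 = 1771/4.
Numerically: E[X] ≈ 442.750000.

E[X] = C(23,3)·2^(1−C(3,2)) = 1771/4 ≈ 442.750000.


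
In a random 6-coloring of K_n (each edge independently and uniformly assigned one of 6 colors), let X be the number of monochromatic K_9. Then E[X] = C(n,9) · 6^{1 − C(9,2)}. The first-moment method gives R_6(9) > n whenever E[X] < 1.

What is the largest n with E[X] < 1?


We need C(n, 9) · 6^{1 − 36} < 1, i.e. C(n, 9) < 6^{36 − 1} = 1719070799748422591028658176.
Check values of n near the boundary:
  n = 4405: C(4405, 9) = 1706862792900636302463627150; 1706862792900636302463627150 < 1719070799748422591028658176? YES
  n = 4406: C(4406, 9) = 1710356485221788389505285700; 1710356485221788389505285700 < 1719070799748422591028658176? YES
  n = 4407: C(4407, 9) = 1713856532599459170657070050; 1713856532599459170657070050 < 1719070799748422591028658176? YES
  n = 4408: C(4408, 9) = 1717362945146264156457459600; 1717362945146264156457459600 < 1719070799748422591028658176? YES
  n = 4409: C(4409, 9) = 1720875732988608787686577131; 1720875732988608787686577131 < 1719070799748422591028658176? NO
  n = 4410: C(4410, 9) = 1724394906266704102180823710; 1724394906266704102180823710 < 1719070799748422591028658176? NO
  n = 4411: C(4411, 9) = 1727920475134582415883601405; 1727920475134582415883601405 < 1719070799748422591028658176? NO
The largest n with C(n, 9) < 1719070799748422591028658176 is n = 4408 (where E[X] = 35778394690547169926197075/35813974994758803979763712 ≈ 0.9990065). Hence R_6(9) > 4408, i.e. R_6(9) ≥ 4409.

Largest n = 4408; hence R_6(9) > 4408.


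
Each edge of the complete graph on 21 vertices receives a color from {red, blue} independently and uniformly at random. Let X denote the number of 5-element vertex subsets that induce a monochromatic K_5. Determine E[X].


Let X = Σ_S X_S over the C(21, 5) = 20349 subsets S of size 5, where X_S = 1 if the K_5 on S is monochromatic.
For a fixed S, the K_5 on S has C(5, 2) = 10 edges. P[all 10 edges red] = (1/2)^10, and likewise for blue, so P[monochromatic] = 2·(1/2)^10 = 2^{1 − 10} = 1/512.
By linearity: E[X] = C(21, 5) · 2^{1 − 10} = 20349 · 1/512 = 20349/512.
Numerically: E[X] ≈ 39.744141.

E[X] = C(21,5)·2^(1−C(5,2)) = 20349/512 ≈ 39.744141.


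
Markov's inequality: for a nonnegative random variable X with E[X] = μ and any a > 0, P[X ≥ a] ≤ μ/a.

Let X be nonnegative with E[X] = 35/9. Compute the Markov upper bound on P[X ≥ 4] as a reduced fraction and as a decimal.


μ = E[X] = 35/9, a = 4.
Markov: P[X ≥ 4] ≤ μ/a = (35/9)/4 = 35/36.
Numerically: ≈ 0.972.
(Since a = 4 > μ = 3.889, the bound 35/36 is < 1 and informative.)

P[X ≥ 4] ≤ 35/36 ≈ 0.972.


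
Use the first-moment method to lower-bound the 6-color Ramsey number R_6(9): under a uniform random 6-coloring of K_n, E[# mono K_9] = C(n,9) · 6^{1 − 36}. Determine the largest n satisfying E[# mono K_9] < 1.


We need C(n, 9) · 6^{1 − 36} < 1, i.e. C(n, 9) < 6^{36 − 1} = 1719070799748422591028658176.
Check values of n near the boundary:
  n = 4403: C(4403, 9) = 1699894433046281918452233150; 1699894433046281918452233150 < 1719070799748422591028658176? YES
  n = 4404: C(4404, 9) = 1703375445537161676647015880; 1703375445537161676647015880 < 1719070799748422591028658176? YES
  n = 4405: C(4405, 9) = 1706862792900636302463627150; 1706862792900636302463627150 < 1719070799748422591028658176? YES
  n = 4406: C(4406, 9) = 1710356485221788389505285700; 1710356485221788389505285700 < 1719070799748422591028658176? YES
  n = 4407: C(4407, 9) = 1713856532599459170657070050; 1713856532599459170657070050 < 1719070799748422591028658176? YES
  n = 4408: C(4408, 9) = 1717362945146264156457459600; 1717362945146264156457459600 < 1719070799748422591028658176? YES
  n = 4409: C(4409, 9) = 1720875732988608787686577131; 1720875732988608787686577131 < 1719070799748422591028658176? NO
  n = 4410: C(4410, 9) = 1724394906266704102180823710; 1724394906266704102180823710 < 1719070799748422591028658176? NO
The largest n with C(n, 9) < 1719070799748422591028658176 is n = 4408 (where E[X] = 35778394690547169926197075/35813974994758803979763712 ≈ 0.999007). Hence R_6(9) > 4408, i.e. R_6(9) ≥ 4409.

Largest n = 4408; hence R_6(9) > 4408.


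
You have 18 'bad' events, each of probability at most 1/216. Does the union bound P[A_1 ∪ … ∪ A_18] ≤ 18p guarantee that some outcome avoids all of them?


Union bound: P[∪_{i=1}^{18} A_i] ≤ Σ_i P[A_i] ≤ 18·p = 18·(1/216) = 1/12.
Numerically: 1/12 ≈ 0.083333.
Is 1/12 < 1? YES.
Since P[∪ A_i] ≤ 1/12 < 1, the complement has P[∩ A_i^c] ≥ 1 − 1/12 = 11/12 > 0, so some outcome avoids every A_i.

18·p = 1/12 ≈ 0.083333; existence CERTIFIED by the union bound.


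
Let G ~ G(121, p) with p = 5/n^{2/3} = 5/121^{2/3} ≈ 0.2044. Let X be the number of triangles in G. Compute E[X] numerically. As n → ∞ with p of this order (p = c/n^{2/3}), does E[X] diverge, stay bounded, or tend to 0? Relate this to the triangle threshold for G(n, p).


Number of potential triangles: C(121, 3) = 287980.
Each occurs with probability p³ ≈ (0.2044)³ ≈ 8.537668e-03.
By linearity: E[X] = C(121, 3)·p³ ≈ 287980 · 8.537668e-03 ≈ 2458.6777.
Since α = 2/3 < 1, p = c/n^{2/3} ≫ 1/n is above the triangle threshold p ~ 1/n. Asymptotically E[X] ~ (c³/6)·n^{3(1−α)} = (5³/6)·n^{1} → ∞; triangles are abundant w.h.p.

E[X] ≈ 2458.6777; in regime p = Θ(1/n^{2/3}) E[X] diverges (above the triangle threshold p ~ 1/n).


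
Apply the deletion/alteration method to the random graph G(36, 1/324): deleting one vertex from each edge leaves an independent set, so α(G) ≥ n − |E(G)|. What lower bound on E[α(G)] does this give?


E[|E(G)|] = C(36, 2)·p = 630 · (1/324) = 35/18.
E[α(G)] ≥ n − E[|E(G)|] = 36 − 35/18 = 613/18.
Numerically: ≈ 34.05556.
(This is only a lower bound; the true E[α(G)] may be larger.)

E[α(G)] ≥ 613/18 ≈ 34.05556.


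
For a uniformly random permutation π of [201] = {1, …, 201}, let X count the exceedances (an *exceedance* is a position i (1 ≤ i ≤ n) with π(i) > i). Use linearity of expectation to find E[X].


Write X = Σ_{i=1}^{201} X_i, where X_i = 1_{π(i) > i}.
For each fixed i, π(i) is uniform over {1, …, 201} (marginal of a uniform permutation), so P[π(i) > i] = (n − i)/n. Summing: Σ_{i=1}^{201} (n − i)/n = (0 + 1 + … + 200)/201 = 201(201 − 1)/(2·201) = (201 − 1)/2.
Hence E[X] = Σ_{i=1}^{201} (201 − i)/201 = 100 ≈ 100.000.

E[X] = 100 = 100.000.


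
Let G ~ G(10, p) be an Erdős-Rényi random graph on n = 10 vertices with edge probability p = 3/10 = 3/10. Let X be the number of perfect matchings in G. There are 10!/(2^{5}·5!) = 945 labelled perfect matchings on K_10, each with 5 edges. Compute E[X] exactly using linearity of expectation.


K_10 has 10!/(2^{5}·5!) = 945 labelled perfect matchings.
For each such perfect matching H, let X_H = 1 if all 5 edges of H are present in G. Then P[X_H = 1] = p^{5} = (3/10)^{5} = 243/100000.
Summing the indicators: E[X] = Σ_H E[X_H] = 945 · p^{5} = 945 · 243/100000 = 45927/20000.
Numerically: E[X] ≈ 2.2963.

E[X] = 945 · (3/10)^{5} = 45927/20000 ≈ 2.2963.


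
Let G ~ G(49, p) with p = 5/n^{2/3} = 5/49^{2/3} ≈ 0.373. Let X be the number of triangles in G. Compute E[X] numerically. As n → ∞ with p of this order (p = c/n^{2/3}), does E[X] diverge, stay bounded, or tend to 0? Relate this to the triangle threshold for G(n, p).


Number of potential triangles: C(49, 3) = 18424.
Each occurs with probability p³ ≈ (0.373)³ ≈ 5.20616e-02.
By linearity: E[X] = C(49, 3)·p³ ≈ 18424 · 5.20616e-02 ≈ 959.184.
Since α = 2/3 < 1, p = c/n^{2/3} ≫ 1/n is above the triangle threshold p ~ 1/n. Asymptotically E[X] ~ (c³/6)·n^{3(1−α)} = (5³/6)·n^{1} → ∞; triangles are abundant w.h.p.

E[X] ≈ 959.184; in regime p = Θ(1/n^{2/3}) E[X] diverges (above the triangle threshold p ~ 1/n).


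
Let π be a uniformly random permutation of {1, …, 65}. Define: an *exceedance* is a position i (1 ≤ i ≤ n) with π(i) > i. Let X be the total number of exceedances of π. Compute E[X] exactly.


Write X = Σ_{i=1}^{65} X_i, where X_i = 1_{π(i) > i}.
For each fixed i, π(i) is uniform over {1, …, 65} (marginal of a uniform permutation), so P[π(i) > i] = (n − i)/n. Summing: Σ_{i=1}^{65} (n − i)/n = (0 + 1 + … + 64)/65 = 65(65 − 1)/(2·65) = (65 − 1)/2.
Hence E[X] = Σ_{i=1}^{65} (65 − i)/65 = 32 ≈ 32.000.

E[X] = 32 = 32.000.


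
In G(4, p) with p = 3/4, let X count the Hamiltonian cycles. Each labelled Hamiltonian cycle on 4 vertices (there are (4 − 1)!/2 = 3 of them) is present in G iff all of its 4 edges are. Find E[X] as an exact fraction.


K_4 has (4 − 1)!/2 = 3 labelled Hamiltonian cycles.
For each such Hamiltonian cycle H, let X_H = 1 if all 4 edges of H are present in G. Then P[X_H = 1] = p^{4} = (3/4)^{4} = 81/256.
By linearity: E[X] = Σ_H E[X_H] = 3 · p^{4} = 3 · 81/256 = 243/256.
Numerically: E[X] ≈ 0.94922.

E[X] = 3 · (3/4)^{4} = 243/256 ≈ 0.94922.


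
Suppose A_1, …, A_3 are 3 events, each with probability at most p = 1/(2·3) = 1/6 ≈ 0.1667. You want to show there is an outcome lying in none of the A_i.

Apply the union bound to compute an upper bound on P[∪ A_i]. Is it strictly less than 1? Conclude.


Union bound: P[∪_{i=1}^{3} A_i] ≤ Σ_i P[A_i] ≤ 3·p = 3·(1/6) = 1/2.
Numerically: 1/2 ≈ 0.5000.
Is 1/2 < 1? YES.
Since P[∪ A_i] ≤ 1/2 < 1, the complement has P[∩ A_i^c] ≥ 1 − 1/2 = 1/2 > 0, so some outcome avoids every A_i.

3·p = 1/2 ≈ 0.5000; existence CERTIFIED by the union bound.


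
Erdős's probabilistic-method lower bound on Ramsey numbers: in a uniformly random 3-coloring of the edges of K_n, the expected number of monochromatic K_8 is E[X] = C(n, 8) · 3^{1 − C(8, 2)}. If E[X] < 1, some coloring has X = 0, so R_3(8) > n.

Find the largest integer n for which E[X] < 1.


We need C(n, 8) · 3^{1 − 28} < 1, i.e. C(n, 8) < 3^{28 − 1} = 7625597484987.
Check values of n near the boundary:
  n = 150: C(150, 8) = 5257211409450; 5257211409450 < 7625597484987? YES
  n = 151: C(151, 8) = 5551321138650; 5551321138650 < 7625597484987? YES
  n = 152: C(152, 8) = 5859727868575; 5859727868575 < 7625597484987? YES
  n = 153: C(153, 8) = 6183023199255; 6183023199255 < 7625597484987? YES
  n = 154: C(154, 8) = 6521818990995; 6521818990995 < 7625597484987? YES
  n = 155: C(155, 8) = 6876747915675; 6876747915675 < 7625597484987? YES
  n = 156: C(156, 8) = 7248464019225; 7248464019225 < 7625597484987? YES
  n = 157: C(157, 8) = 7637643295425; 7637643295425 < 7625597484987? NO
  n = 158: C(158, 8) = 8044984271181; 8044984271181 < 7625597484987? NO
The largest n with C(n, 8) < 7625597484987 is n = 156 (where E[X] = 805384891025/847288609443 ≈ 0.951). Hence R_3(8) > 156, i.e. R_3(8) ≥ 157.

Largest n = 156; hence R_3(8) > 156.


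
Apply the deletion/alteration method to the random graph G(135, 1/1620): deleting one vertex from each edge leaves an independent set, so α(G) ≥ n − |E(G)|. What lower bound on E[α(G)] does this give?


E[|E(G)|] = C(135, 2)·p = 9045 · (1/1620) = 67/12.
E[α(G)] ≥ n − E[|E(G)|] = 135 − 67/12 = 1553/12.
Numerically: ≈ 129.417.
(This is only a lower bound; the true E[α(G)] may be larger.)

E[α(G)] ≥ 1553/12 ≈ 129.417.


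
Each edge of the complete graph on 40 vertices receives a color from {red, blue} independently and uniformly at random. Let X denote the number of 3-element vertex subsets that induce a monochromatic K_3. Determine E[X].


Let X = Σ_S X_S over the C(40, 3) = 9880 subsets S of size 3, where X_S = 1 if the K_3 on S is monochromatic.
For a fixed S, the K_3 on S has C(3, 2) = 3 edges. P[all 3 edges red] = (1/2)^3, and likewise for blue, so P[monochromatic] = 2·(1/2)^3 = 2^{1 − 3} = 1/4.
By linearity of expectation: E[X] = C(40, 3) · 2^{1 − 3} = 9880 · 1/4 = 2470.
Numerically: E[X] ≈ 2470.0000.

E[X] = C(40,3)·2^(1−C(3,2)) = 2470 ≈ 2470.0000.


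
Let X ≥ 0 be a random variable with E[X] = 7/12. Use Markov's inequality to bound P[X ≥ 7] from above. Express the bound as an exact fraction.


μ = E[X] = 7/12, a = 7.
Markov: P[X ≥ 7] ≤ μ/a = (7/12)/7 = 1/12.
Numerically: ≈ 0.083.
(Since a = 7 > μ = 0.583, the bound 1/12 is < 1 and informative.)

P[X ≥ 7] ≤ 1/12 ≈ 0.083.


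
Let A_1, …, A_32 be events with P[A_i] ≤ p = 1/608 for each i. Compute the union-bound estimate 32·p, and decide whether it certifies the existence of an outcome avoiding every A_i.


Union bound: P[∪_{i=1}^{32} A_i] ≤ Σ_i P[A_i] ≤ 32·p = 32·(1/608) = 1/19.
Numerically: 1/19 ≈ 0.0526.
Is 1/19 < 1? YES.
Since P[∪ A_i] ≤ 1/19 < 1, the complement has P[∩ A_i^c] ≥ 1 − 1/19 = 18/19 > 0, so some outcome avoids every A_i.

32·p = 1/19 ≈ 0.0526; existence CERTIFIED by the union bound.


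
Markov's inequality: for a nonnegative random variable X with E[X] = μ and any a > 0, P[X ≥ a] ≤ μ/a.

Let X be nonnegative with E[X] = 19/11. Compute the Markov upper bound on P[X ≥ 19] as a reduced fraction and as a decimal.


μ = E[X] = 19/11, a = 19.
Markov: P[X ≥ 19] ≤ μ/a = (19/11)/19 = 1/11.
Numerically: ≈ 0.090909.
(Since a = 19 > μ = 1.727273, the bound 1/11 is < 1 and informative.)

P[X ≥ 19] ≤ 1/11 ≈ 0.090909.


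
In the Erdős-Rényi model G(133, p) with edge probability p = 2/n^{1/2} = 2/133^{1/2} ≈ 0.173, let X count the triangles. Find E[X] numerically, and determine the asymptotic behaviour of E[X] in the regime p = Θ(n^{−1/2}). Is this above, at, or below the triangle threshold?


Number of potential triangles: C(133, 3) = 383306.
Each occurs with probability p³ ≈ (0.173)³ ≈ 5.21570e-03.
By linearity: E[X] = C(133, 3)·p³ ≈ 383306 · 5.21570e-03 ≈ 1999.209.
Since α = 1/2 < 1, p = c/n^{1/2} ≫ 1/n is above the triangle threshold p ~ 1/n. Asymptotically E[X] ~ (c³/6)·n^{3(1−α)} = (2³/6)·n^{1.5} → ∞; triangles are abundant w.h.p.

E[X] ≈ 1999.209; in regime p = Θ(1/n^{1/2}) E[X] diverges (above the triangle threshold p ~ 1/n).


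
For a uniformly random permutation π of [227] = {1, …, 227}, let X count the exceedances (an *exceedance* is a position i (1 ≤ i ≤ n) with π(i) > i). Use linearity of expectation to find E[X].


Write X = Σ_{i=1}^{227} X_i, where X_i = 1_{π(i) > i}.
For each fixed i, π(i) is uniform over {1, …, 227} (marginal of a uniform permutation), so P[π(i) > i] = (n − i)/n. Summing: Σ_{i=1}^{227} (n − i)/n = (0 + 1 + … + 226)/227 = 227(227 − 1)/(2·227) = (227 − 1)/2.
Hence E[X] = Σ_{i=1}^{227} (227 − i)/227 = 113 ≈ 113.000.

E[X] = 113 = 113.000.


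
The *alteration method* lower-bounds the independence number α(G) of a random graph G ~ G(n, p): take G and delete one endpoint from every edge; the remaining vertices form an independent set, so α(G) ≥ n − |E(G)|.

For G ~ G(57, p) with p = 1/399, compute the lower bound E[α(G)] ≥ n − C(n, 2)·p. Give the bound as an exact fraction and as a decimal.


E[|E(G)|] = C(57, 2)·p = 1596 · (1/399) = 4.
E[α(G)] ≥ n − E[|E(G)|] = 57 − 4 = 53.
Numerically: ≈ 53.000000.
(This is only a lower bound; the true E[α(G)] may be larger.)

E[α(G)] ≥ 53 ≈ 53.000000.


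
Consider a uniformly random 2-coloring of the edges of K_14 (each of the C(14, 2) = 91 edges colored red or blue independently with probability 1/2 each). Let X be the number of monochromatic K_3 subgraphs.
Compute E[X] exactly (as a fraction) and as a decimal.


Let X = Σ_S X_S over the C(14, 3) = 364 subsets S of size 3, where X_S = 1 if the K_3 on S is monochromatic.
For a fixed S, the K_3 on S has C(3, 2) = 3 edges. P[all 3 edges red] = (1/2)^3, and likewise for blue, so P[monochromatic] = 2·(1/2)^3 = 2^{1 − 3} = 1/4.
By linearity of expectation: E[X] = C(14, 3) · 2^{1 − 3} = 364 · 1/4 = 91.
Numerically: E[X] ≈ 91.000000.

E[X] = C(14,3)·2^(1−C(3,2)) = 91 ≈ 91.000000.


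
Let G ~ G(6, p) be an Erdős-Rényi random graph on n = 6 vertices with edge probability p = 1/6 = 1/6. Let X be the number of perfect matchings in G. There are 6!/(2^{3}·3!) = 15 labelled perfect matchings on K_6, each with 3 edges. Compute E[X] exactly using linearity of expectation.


K_6 has 6!/(2^{3}·3!) = 15 labelled perfect matchings.
For each such perfect matching H, let X_H = 1 if all 3 edges of H are present in G. Then P[X_H = 1] = p^{3} = (1/6)^{3} = 1/216.
By linearity of expectation: E[X] = Σ_H E[X_H] = 15 · p^{3} = 15 · 1/216 = 5/72.
Numerically: E[X] ≈ 0.069444.

E[X] = 15 · (1/6)^{3} = 5/72 ≈ 0.069444.


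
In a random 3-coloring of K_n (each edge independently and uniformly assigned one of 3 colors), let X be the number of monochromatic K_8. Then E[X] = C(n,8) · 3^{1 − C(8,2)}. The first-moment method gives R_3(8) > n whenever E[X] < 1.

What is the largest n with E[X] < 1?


We need C(n, 8) · 3^{1 − 28} < 1, i.e. C(n, 8) < 3^{28 − 1} = 7625597484987.
Check values of n near the boundary:
  n = 155: C(155, 8) = 6876747915675; 6876747915675 < 7625597484987? YES
  n = 156: C(156, 8) = 7248464019225; 7248464019225 < 7625597484987? YES
  n = 157: C(157, 8) = 7637643295425; 7637643295425 < 7625597484987? NO
  n = 158: C(158, 8) = 8044984271181; 8044984271181 < 7625597484987? NO
  n = 159: C(159, 8) = 8471208603429; 8471208603429 < 7625597484987? NO
The largest n with C(n, 8) < 7625597484987 is n = 156 (where E[X] = 805384891025/847288609443 ≈ 0.9505437). Hence R_3(8) > 156, i.e. R_3(8) ≥ 157.

Largest n = 156; hence R_3(8) > 156.
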